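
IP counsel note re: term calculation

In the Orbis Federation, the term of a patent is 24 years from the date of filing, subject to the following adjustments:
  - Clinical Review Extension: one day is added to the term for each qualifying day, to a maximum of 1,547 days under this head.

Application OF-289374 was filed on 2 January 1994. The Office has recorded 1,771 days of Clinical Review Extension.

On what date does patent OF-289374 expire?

Base term: filing date + 24 years → 2 January 2018.
Clinical Review Extension: 1771 days claimed exceeds the 1547-day cap, so +1547 days → 29 March 2022.

2022-03-29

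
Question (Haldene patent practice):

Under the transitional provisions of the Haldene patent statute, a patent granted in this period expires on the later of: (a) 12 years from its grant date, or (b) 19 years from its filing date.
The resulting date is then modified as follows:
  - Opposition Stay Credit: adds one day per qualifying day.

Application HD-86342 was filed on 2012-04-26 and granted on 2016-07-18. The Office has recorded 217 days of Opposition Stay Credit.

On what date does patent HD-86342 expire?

November 29, 2031

(a) grant + 12 years → 18 July 2028.
(b) filing + 19 years → 26 April 2031.
Later of the two: 26 April 2031.
Opposition Stay Credit: +217 days → 29 November 2031.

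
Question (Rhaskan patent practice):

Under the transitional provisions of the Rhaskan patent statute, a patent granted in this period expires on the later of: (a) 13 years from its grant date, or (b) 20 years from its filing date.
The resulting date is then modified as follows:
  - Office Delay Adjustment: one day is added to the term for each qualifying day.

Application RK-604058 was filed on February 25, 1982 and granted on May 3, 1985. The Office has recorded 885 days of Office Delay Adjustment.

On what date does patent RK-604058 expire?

2004-07-29

(a) grant + 13 years → 3 May 1998.
(b) filing + 20 years → 25 February 2002.
Later of the two: 25 February 2002.
Office Delay Adjustment: +885 days → 29 July 2004.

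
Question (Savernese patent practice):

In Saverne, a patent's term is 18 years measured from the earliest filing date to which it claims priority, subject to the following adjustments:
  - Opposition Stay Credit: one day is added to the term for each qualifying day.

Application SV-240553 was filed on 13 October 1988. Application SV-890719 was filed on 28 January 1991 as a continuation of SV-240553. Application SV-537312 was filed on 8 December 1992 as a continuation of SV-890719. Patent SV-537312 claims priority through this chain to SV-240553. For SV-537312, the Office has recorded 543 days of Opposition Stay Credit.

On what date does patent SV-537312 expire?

April 8, 2008

Earliest priority filing: 13 October 1988.
Base term: 13 October 1988 + 18 years → 13 October 2006.
Opposition Stay Credit: +543 days → 8 April 2008.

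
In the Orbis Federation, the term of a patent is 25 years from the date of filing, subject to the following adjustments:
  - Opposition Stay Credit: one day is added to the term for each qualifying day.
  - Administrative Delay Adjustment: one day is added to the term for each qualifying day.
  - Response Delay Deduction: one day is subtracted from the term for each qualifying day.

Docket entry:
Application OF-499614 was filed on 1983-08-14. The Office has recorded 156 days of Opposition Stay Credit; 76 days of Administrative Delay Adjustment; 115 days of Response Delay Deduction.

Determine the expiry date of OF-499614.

Base term: filing date + 25 years → 14 August 2008.
Opposition Stay Credit: +156 days → 17 January 2009.
Administrative Delay Adjustment: +76 days → 3 April 2009.
Response Delay Deduction: −115 days → 9 December 2008.

2008-12-09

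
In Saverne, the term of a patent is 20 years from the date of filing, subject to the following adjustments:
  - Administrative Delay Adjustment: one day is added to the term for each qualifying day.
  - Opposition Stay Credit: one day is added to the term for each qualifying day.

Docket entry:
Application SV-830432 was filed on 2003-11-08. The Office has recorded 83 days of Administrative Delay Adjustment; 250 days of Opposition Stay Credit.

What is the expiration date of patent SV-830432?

2024-10-06

Base term: filing date + 20 years → 8 November 2023.
Administrative Delay Adjustment: +83 days → 30 January 2024.
Opposition Stay Credit: +250 days → 6 October 2024.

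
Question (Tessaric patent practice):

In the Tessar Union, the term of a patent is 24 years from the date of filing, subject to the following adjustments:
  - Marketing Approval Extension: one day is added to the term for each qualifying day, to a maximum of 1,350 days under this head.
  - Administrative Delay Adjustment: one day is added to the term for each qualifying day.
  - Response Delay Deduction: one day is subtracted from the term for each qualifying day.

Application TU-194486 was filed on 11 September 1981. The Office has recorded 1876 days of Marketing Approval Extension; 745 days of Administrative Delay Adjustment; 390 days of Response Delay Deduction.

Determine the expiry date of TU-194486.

2010-05-13

Base term: filing date + 24 years → 11 September 2005.
Marketing Approval Extension: 1876 days claimed exceeds the 1350-day cap, so +1350 days → 23 May 2009.
Administrative Delay Adjustment: +745 days → 7 June 2011.
Response Delay Deduction: −390 days → 13 May 2010.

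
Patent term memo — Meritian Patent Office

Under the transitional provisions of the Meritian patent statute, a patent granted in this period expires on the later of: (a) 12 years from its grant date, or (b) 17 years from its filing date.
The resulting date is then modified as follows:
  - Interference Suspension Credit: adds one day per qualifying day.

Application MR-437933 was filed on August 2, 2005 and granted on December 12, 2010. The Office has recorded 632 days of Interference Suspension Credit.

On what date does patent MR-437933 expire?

(a) grant + 12 years → 12 December 2022.
(b) filing + 17 years → 2 August 2022.
Later of the two: 12 December 2022.
Interference Suspension Credit: +632 days → 4 September 2024.

2024-09-04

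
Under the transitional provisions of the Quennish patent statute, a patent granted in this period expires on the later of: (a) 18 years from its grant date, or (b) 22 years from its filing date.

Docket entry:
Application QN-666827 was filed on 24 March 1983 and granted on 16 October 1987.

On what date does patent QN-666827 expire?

October 16, 2005

(a) grant + 18 years → 16 October 2005.
(b) filing + 22 years → 24 March 2005.
Later of the two: 16 October 2005.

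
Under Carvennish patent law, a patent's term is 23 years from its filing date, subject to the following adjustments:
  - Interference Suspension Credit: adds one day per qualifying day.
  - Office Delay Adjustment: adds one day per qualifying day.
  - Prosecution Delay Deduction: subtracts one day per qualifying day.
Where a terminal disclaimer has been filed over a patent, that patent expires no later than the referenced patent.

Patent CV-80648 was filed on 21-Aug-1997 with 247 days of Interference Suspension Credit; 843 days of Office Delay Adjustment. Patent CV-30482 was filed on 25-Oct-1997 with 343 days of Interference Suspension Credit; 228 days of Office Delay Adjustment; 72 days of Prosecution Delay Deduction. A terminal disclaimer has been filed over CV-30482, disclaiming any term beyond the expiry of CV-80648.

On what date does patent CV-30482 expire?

2022-03-08

Natural term of CV-30482:
  Base: filing + 23 years → 25 October 2020.
  Interference Suspension Credit: +343 days → 3 October 2021.
  Office Delay Adjustment: +228 days → 19 May 2022.
  Prosecution Delay Deduction: −72 days → 8 March 2022.
Expiry of referenced patent CV-80648:
  Base: filing + 23 years → 21 August 2020.
  Interference Suspension Credit: +247 days → 25 April 2021.
  Office Delay Adjustment: +843 days → 16 August 2023.
Terminal disclaimer: CV-30482 expires on the earlier of 8 March 2022 and 16 August 2023.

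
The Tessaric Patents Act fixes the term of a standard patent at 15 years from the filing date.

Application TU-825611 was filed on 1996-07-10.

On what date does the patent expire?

July 10, 2011

Filing date + 15 years → 10 July 2011.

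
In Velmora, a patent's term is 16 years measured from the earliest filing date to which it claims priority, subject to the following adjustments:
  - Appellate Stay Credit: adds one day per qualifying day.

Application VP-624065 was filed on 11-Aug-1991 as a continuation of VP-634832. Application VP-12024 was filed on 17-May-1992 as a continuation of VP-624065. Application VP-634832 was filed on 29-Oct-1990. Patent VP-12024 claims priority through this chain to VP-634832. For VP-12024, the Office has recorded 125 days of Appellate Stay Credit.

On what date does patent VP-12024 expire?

Earliest priority filing: 29 October 1990.
Base term: 29 October 1990 + 16 years → 29 October 2006.
Appellate Stay Credit: +125 days → 3 March 2007.

March 3, 2007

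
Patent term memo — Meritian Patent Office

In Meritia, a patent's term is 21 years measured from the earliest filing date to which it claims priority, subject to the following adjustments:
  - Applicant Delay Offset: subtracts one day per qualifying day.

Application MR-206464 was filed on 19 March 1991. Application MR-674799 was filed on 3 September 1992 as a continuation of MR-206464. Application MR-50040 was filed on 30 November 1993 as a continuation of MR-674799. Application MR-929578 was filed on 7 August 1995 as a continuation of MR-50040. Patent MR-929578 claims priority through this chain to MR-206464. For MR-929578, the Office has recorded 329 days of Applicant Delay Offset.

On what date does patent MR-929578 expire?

Earliest priority filing: 19 March 1991.
Base term: 19 March 1991 + 21 years → 19 March 2012.
Applicant Delay Offset: −329 days → 25 April 2011.

2011-04-25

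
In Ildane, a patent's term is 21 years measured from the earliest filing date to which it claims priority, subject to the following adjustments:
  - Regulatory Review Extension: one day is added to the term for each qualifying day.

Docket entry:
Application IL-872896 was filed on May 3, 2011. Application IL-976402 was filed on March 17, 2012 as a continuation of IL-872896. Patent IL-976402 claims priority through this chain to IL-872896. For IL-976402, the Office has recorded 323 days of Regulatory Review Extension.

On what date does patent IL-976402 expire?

2033-03-22

Earliest priority filing: 3 May 2011.
Base term: 3 May 2011 + 21 years → 3 May 2032.
Regulatory Review Extension: +323 days → 22 March 2033.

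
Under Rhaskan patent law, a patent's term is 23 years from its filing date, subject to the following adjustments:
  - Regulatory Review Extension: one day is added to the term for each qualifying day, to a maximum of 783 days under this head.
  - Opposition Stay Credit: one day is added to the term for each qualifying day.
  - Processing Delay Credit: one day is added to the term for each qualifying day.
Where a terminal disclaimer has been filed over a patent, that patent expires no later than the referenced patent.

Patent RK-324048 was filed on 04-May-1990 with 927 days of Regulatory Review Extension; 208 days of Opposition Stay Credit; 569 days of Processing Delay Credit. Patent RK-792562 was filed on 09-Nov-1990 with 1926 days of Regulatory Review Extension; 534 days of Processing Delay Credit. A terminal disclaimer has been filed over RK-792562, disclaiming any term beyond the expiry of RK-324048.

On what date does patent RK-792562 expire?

June 18, 2017

Natural term of RK-792562:
  Base: filing + 23 years → 9 November 2013.
  Regulatory Review Extension: 1926 days claimed exceeds the 783-day cap, so +783 days → 1 January 2016.
  Processing Delay Credit: +534 days → 18 June 2017.
Expiry of referenced patent RK-324048:
  Base: filing + 23 years → 4 May 2013.
  Regulatory Review Extension: 927 days claimed exceeds the 783-day cap, so +783 days → 26 June 2015.
  Opposition Stay Credit: +208 days → 20 January 2016.
  Processing Delay Credit: +569 days → 11 August 2017.
Terminal disclaimer: RK-792562 expires on the earlier of 18 June 2017 and 11 August 2017.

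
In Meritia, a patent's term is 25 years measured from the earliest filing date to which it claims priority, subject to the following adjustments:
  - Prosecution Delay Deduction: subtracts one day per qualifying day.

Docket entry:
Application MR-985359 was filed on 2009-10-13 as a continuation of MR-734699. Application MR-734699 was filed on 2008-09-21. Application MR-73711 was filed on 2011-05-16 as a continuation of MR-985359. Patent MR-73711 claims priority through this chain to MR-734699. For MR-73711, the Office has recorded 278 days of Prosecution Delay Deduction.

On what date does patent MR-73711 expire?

December 17, 2032

Earliest priority filing: 21 September 2008.
Base term: 21 September 2008 + 25 years → 21 September 2033.
Prosecution Delay Deduction: −278 days → 17 December 2032.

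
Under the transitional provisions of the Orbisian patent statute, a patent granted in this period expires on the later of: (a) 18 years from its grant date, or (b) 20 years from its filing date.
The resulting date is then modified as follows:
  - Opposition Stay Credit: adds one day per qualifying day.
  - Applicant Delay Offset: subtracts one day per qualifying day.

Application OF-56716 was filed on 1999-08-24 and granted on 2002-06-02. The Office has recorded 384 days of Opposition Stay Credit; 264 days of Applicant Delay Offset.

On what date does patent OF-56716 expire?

2020-09-30

(a) grant + 18 years → 2 June 2020.
(b) filing + 20 years → 24 August 2019.
Later of the two: 2 June 2020.
Opposition Stay Credit: +384 days → 21 June 2021.
Applicant Delay Offset: −264 days → 30 September 2020.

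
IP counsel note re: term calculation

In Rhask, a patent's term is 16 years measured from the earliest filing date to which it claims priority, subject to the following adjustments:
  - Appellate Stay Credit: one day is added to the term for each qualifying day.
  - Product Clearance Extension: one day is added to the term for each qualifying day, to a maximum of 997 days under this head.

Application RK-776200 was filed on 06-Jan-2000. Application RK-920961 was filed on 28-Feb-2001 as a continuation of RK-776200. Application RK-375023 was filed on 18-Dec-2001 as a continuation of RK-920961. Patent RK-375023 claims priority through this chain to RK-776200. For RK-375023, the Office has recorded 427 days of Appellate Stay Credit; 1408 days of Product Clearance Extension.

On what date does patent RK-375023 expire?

2019-11-30

Earliest priority filing: 6 January 2000.
Base term: 6 January 2000 + 16 years → 6 January 2016.
Appellate Stay Credit: +427 days → 8 March 2017.
Product Clearance Extension: 1408 days claimed exceeds the 997-day cap, so +997 days → 30 November 2019.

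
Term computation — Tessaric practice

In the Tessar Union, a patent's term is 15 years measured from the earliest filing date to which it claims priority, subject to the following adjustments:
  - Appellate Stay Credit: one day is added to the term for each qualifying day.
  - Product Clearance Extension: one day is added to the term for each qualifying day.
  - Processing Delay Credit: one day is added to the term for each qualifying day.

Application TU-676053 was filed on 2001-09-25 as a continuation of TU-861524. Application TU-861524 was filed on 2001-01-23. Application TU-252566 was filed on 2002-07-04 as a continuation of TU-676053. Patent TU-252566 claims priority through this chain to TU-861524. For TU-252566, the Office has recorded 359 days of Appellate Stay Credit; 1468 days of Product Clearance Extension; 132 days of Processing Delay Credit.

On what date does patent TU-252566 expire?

Earliest priority filing: 23 January 2001.
Base term: 23 January 2001 + 15 years → 23 January 2016.
Appellate Stay Credit: +359 days → 16 January 2017.
Product Clearance Extension: +1468 days → 23 January 2021.
Processing Delay Credit: +132 days → 4 June 2021.

2021-06-04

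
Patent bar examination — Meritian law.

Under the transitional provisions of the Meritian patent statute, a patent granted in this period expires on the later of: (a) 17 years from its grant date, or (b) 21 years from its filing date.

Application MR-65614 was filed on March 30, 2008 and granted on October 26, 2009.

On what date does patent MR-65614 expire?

(a) grant + 17 years → 26 October 2026.
(b) filing + 21 years → 30 March 2029.
Later of the two: 30 March 2029.

March 30, 2029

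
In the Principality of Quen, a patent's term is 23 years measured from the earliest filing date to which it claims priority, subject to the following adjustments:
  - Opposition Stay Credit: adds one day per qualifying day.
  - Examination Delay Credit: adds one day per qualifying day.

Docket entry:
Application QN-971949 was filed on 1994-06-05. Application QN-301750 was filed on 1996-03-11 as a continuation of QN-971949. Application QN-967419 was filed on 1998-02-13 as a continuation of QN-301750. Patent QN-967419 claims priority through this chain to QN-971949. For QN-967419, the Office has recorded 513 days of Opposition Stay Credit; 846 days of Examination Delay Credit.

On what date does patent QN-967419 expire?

Earliest priority filing: 5 June 1994.
Base term: 5 June 1994 + 23 years → 5 June 2017.
Opposition Stay Credit: +513 days → 31 October 2018.
Examination Delay Credit: +846 days → 23 February 2021.

2021-02-23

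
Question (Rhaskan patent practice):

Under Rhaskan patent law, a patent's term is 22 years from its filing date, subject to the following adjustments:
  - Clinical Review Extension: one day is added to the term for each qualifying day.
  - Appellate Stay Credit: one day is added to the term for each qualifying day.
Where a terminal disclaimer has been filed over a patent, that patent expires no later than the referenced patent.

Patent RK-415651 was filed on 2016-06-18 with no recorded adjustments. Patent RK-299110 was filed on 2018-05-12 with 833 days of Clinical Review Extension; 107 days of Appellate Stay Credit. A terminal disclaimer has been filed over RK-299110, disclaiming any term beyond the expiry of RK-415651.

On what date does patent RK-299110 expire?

June 18, 2038

Natural term of RK-299110:
  Base: filing + 22 years → 12 May 2040.
  Clinical Review Extension: +833 days → 23 August 2042.
  Appellate Stay Credit: +107 days → 8 December 2042.
Expiry of referenced patent RK-415651:
  Base: filing + 22 years → 18 June 2038.
Terminal disclaimer: RK-299110 expires on the earlier of 8 December 2042 and 18 June 2038.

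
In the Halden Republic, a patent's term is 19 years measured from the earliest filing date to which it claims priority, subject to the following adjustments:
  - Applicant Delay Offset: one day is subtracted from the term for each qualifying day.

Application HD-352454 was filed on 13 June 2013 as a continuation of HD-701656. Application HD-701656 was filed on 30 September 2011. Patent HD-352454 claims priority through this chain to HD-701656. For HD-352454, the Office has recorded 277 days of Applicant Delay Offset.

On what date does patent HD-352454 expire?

Earliest priority filing: 30 September 2011.
Base term: 30 September 2011 + 19 years → 30 September 2030.
Applicant Delay Offset: −277 days → 27 December 2029.

2029-12-27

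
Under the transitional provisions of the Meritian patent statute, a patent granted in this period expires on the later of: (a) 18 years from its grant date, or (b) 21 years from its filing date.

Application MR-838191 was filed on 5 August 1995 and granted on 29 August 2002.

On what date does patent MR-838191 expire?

2020-08-29

(a) grant + 18 years → 29 August 2020.
(b) filing + 21 years → 5 August 2016.
Later of the two: 29 August 2020.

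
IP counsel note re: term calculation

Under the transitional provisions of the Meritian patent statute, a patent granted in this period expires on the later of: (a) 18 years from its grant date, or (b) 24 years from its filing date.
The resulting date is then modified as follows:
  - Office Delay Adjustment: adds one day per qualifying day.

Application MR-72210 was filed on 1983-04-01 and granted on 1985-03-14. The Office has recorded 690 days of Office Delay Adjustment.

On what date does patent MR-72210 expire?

(a) grant + 18 years → 14 March 2003.
(b) filing + 24 years → 1 April 2007.
Later of the two: 1 April 2007.
Office Delay Adjustment: +690 days → 19 February 2009.

February 19, 2009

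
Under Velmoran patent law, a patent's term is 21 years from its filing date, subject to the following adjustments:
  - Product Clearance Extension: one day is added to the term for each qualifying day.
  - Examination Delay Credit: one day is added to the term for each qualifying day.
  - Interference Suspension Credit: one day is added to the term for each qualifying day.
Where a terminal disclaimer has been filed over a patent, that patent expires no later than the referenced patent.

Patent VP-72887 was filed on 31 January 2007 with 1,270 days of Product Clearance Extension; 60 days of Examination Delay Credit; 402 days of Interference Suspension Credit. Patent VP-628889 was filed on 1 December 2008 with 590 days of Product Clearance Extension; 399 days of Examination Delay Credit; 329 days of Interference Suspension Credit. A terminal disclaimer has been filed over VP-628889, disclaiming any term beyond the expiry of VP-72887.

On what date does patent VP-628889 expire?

October 28, 2032

Natural term of VP-628889:
  Base: filing + 21 years → 1 December 2029.
  Product Clearance Extension: +590 days → 14 July 2031.
  Examination Delay Credit: +399 days → 16 August 2032.
  Interference Suspension Credit: +329 days → 11 July 2033.
Expiry of referenced patent VP-72887:
  Base: filing + 21 years → 31 January 2028.
  Product Clearance Extension: +1270 days → 24 July 2031.
  Examination Delay Credit: +60 days → 22 September 2031.
  Interference Suspension Credit: +402 days → 28 October 2032.
Terminal disclaimer: VP-628889 expires on the earlier of 11 July 2033 and 28 October 2032.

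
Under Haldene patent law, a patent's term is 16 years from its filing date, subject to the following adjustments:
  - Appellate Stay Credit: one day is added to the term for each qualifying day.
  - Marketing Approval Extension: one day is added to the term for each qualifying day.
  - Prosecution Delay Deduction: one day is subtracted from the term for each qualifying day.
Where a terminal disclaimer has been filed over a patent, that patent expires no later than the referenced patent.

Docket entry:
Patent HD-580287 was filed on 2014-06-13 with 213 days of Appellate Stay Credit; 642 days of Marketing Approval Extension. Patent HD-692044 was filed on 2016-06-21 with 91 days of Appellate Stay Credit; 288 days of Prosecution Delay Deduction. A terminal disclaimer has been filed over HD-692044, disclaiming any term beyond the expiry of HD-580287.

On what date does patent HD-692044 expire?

December 7, 2031

Natural term of HD-692044:
  Base: filing + 16 years → 21 June 2032.
  Appellate Stay Credit: +91 days → 20 September 2032.
  Prosecution Delay Deduction: −288 days → 7 December 2031.
Expiry of referenced patent HD-580287:
  Base: filing + 16 years → 13 June 2030.
  Appellate Stay Credit: +213 days → 12 January 2031.
  Marketing Approval Extension: +642 days → 15 October 2032.
Terminal disclaimer: HD-692044 expires on the earlier of 7 December 2031 and 15 October 2032.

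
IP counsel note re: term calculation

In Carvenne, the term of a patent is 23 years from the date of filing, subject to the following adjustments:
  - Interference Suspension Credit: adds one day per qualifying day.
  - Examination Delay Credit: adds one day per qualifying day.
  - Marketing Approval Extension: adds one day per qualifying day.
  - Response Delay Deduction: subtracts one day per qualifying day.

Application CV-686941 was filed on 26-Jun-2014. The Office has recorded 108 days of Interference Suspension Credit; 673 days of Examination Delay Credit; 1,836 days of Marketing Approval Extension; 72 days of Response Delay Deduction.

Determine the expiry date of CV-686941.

2044-06-14

Base term: filing date + 23 years → 26 June 2037.
Interference Suspension Credit: +108 days → 12 October 2037.
Examination Delay Credit: +673 days → 16 August 2039.
Marketing Approval Extension: +1836 days → 25 August 2044.
Response Delay Deduction: −72 days → 14 June 2044.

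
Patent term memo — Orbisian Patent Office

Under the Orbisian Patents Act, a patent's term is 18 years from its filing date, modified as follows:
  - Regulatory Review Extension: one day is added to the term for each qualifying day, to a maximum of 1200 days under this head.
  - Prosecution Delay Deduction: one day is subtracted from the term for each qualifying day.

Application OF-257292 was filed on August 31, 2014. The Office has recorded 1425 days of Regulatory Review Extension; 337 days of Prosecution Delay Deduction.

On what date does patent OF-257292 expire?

Base term: filing date + 18 years → 31 August 2032.
Regulatory Review Extension: 1425 days claimed exceeds the 1200-day cap, so +1200 days → 14 December 2035.
Prosecution Delay Deduction: −337 days → 11 January 2035.

January 11, 2035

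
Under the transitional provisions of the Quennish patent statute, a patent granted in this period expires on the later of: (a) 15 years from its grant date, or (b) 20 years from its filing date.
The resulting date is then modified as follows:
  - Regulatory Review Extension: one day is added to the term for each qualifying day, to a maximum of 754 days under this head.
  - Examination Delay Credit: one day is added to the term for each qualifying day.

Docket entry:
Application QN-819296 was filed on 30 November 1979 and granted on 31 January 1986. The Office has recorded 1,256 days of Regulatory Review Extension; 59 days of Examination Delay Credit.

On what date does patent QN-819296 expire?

(a) grant + 15 years → 31 January 2001.
(b) filing + 20 years → 30 November 1999.
Later of the two: 31 January 2001.
Regulatory Review Extension: 1256 days claimed exceeds the 754-day cap, so +754 days → 24 February 2003.
Examination Delay Credit: +59 days → 24 April 2003.

2003-04-24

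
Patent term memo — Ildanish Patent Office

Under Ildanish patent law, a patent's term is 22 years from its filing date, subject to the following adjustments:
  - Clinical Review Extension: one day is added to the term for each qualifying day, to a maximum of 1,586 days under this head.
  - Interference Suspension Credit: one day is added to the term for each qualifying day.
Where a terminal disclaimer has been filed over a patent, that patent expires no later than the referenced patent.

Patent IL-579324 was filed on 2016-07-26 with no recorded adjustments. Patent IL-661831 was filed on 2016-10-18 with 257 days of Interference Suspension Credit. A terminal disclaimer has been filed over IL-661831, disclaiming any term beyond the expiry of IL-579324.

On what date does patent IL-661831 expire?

2038-07-26

Natural term of IL-661831:
  Base: filing + 22 years → 18 October 2038.
  Interference Suspension Credit: +257 days → 2 July 2039.
Expiry of referenced patent IL-579324:
  Base: filing + 22 years → 26 July 2038.
Terminal disclaimer: IL-661831 expires on the earlier of 2 July 2039 and 26 July 2038.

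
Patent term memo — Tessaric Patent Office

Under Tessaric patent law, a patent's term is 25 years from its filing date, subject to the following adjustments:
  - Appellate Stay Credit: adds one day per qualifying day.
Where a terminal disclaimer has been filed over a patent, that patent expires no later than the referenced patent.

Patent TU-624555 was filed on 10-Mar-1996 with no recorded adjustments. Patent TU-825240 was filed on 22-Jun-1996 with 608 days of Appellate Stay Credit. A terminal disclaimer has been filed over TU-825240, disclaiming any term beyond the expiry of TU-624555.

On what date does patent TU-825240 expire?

2021-03-10

Natural term of TU-825240:
  Base: filing + 25 years → 22 June 2021.
  Appellate Stay Credit: +608 days → 20 February 2023.
Expiry of referenced patent TU-624555:
  Base: filing + 25 years → 10 March 2021.
Terminal disclaimer: TU-825240 expires on the earlier of 20 February 2023 and 10 March 2021.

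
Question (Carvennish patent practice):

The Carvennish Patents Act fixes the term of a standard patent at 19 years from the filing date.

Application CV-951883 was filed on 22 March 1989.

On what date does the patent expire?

Filing date + 19 years → 22 March 2008.

2008-03-22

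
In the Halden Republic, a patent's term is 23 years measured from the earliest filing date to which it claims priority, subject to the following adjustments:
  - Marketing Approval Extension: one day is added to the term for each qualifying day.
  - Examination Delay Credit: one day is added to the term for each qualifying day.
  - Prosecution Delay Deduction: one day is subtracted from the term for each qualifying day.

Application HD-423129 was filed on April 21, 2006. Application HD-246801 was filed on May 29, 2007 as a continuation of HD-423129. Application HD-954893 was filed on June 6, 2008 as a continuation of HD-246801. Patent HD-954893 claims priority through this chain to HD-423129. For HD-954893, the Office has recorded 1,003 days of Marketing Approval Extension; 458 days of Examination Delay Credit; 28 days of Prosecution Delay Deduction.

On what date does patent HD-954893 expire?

March 24, 2033

Earliest priority filing: 21 April 2006.
Base term: 21 April 2006 + 23 years → 21 April 2029.
Marketing Approval Extension: +1003 days → 19 January 2032.
Examination Delay Credit: +458 days → 21 April 2033.
Prosecution Delay Deduction: −28 days → 24 March 2033.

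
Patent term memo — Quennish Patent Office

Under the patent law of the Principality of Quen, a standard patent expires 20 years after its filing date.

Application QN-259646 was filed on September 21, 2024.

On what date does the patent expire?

Filing date + 20 years → 21 September 2044.

September 21, 2044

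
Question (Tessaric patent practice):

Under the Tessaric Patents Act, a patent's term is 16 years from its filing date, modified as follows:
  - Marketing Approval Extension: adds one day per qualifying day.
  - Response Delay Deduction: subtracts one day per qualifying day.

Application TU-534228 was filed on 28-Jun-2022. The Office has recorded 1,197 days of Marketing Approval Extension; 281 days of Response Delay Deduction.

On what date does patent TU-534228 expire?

December 30, 2040

Base term: filing date + 16 years → 28 June 2038.
Marketing Approval Extension: +1197 days → 7 October 2041.
Response Delay Deduction: −281 days → 30 December 2040.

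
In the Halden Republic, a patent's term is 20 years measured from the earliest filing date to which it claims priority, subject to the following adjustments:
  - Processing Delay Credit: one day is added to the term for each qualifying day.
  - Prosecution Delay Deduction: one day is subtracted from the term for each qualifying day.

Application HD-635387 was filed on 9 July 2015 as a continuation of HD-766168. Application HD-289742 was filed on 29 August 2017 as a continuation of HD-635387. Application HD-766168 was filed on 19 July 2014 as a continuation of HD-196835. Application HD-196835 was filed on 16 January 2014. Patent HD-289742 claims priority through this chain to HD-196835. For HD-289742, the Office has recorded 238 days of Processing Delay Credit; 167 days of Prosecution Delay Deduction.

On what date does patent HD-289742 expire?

2034-03-28

Earliest priority filing: 16 January 2014.
Base term: 16 January 2014 + 20 years → 16 January 2034.
Processing Delay Credit: +238 days → 11 September 2034.
Prosecution Delay Deduction: −167 days → 28 March 2034.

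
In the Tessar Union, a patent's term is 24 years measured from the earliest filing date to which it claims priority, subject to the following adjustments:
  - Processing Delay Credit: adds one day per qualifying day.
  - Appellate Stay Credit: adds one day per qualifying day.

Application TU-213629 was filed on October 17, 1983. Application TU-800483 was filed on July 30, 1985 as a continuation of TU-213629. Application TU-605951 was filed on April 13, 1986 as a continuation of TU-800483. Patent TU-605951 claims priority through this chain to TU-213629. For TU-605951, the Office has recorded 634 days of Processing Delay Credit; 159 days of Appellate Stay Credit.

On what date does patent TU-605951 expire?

December 18, 2009

Earliest priority filing: 17 October 1983.
Base term: 17 October 1983 + 24 years → 17 October 2007.
Processing Delay Credit: +634 days → 12 July 2009.
Appellate Stay Credit: +159 days → 18 December 2009.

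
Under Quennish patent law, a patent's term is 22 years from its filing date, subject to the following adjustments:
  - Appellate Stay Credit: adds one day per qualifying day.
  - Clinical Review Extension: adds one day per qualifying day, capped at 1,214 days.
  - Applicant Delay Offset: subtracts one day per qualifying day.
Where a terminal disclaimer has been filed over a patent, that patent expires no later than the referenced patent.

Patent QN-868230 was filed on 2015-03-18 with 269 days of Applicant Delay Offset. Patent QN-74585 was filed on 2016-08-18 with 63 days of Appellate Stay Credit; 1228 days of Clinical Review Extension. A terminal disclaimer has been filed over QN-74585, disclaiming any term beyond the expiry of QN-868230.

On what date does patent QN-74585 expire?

Natural term of QN-74585:
  Base: filing + 22 years → 18 August 2038.
  Appellate Stay Credit: +63 days → 20 October 2038.
  Clinical Review Extension: 1228 days claimed exceeds the 1214-day cap, so +1214 days → 15 February 2042.
Expiry of referenced patent QN-868230:
  Base: filing + 22 years → 18 March 2037.
  Applicant Delay Offset: −269 days → 22 June 2036.
Terminal disclaimer: QN-74585 expires on the earlier of 15 February 2042 and 22 June 2036.

June 22, 2036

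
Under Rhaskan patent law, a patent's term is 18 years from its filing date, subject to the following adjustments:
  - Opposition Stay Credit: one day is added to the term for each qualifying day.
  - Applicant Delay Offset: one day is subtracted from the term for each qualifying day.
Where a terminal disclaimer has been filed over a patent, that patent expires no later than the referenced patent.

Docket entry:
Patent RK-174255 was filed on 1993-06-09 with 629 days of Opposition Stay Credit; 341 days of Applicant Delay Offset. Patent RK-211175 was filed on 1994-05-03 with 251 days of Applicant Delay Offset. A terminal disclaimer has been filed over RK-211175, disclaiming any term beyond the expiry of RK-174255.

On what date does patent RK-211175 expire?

August 26, 2011

Natural term of RK-211175:
  Base: filing + 18 years → 3 May 2012.
  Applicant Delay Offset: −251 days → 26 August 2011.
Expiry of referenced patent RK-174255:
  Base: filing + 18 years → 9 June 2011.
  Opposition Stay Credit: +629 days → 27 February 2013.
  Applicant Delay Offset: −341 days → 23 March 2012.
Terminal disclaimer: RK-211175 expires on the earlier of 26 August 2011 and 23 March 2012.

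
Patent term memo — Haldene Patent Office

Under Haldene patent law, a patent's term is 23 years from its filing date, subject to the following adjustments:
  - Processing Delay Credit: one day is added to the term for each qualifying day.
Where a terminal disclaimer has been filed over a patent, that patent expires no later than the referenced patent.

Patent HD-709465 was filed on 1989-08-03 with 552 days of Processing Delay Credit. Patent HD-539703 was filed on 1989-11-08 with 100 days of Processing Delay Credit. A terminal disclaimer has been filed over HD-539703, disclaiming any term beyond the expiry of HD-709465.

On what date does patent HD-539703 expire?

Natural term of HD-539703:
  Base: filing + 23 years → 8 November 2012.
  Processing Delay Credit: +100 days → 16 February 2013.
Expiry of referenced patent HD-709465:
  Base: filing + 23 years → 3 August 2012.
  Processing Delay Credit: +552 days → 6 February 2014.
Terminal disclaimer: HD-539703 expires on the earlier of 16 February 2013 and 6 February 2014.

February 16, 2013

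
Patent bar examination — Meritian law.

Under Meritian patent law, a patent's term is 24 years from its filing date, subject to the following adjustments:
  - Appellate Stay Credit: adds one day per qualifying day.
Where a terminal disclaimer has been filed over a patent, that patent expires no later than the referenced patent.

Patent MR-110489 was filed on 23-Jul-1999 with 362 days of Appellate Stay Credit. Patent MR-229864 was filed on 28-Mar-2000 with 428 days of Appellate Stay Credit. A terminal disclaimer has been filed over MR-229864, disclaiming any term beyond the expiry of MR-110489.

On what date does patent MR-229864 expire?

July 19, 2024

Natural term of MR-229864:
  Base: filing + 24 years → 28 March 2024.
  Appellate Stay Credit: +428 days → 30 May 2025.
Expiry of referenced patent MR-110489:
  Base: filing + 24 years → 23 July 2023.
  Appellate Stay Credit: +362 days → 19 July 2024.
Terminal disclaimer: MR-229864 expires on the earlier of 30 May 2025 and 19 July 2024.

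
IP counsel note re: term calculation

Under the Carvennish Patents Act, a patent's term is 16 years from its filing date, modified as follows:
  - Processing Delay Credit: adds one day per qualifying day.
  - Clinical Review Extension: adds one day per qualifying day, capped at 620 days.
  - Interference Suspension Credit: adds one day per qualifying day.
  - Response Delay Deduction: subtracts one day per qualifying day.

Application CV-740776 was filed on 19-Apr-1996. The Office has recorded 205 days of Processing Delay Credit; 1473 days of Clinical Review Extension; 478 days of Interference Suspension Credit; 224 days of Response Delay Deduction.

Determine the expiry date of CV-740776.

2015-04-03

Base term: filing date + 16 years → 19 April 2012.
Processing Delay Credit: +205 days → 10 November 2012.
Clinical Review Extension: 1473 days claimed exceeds the 620-day cap, so +620 days → 23 July 2014.
Interference Suspension Credit: +478 days → 13 November 2015.
Response Delay Deduction: −224 days → 3 April 2015.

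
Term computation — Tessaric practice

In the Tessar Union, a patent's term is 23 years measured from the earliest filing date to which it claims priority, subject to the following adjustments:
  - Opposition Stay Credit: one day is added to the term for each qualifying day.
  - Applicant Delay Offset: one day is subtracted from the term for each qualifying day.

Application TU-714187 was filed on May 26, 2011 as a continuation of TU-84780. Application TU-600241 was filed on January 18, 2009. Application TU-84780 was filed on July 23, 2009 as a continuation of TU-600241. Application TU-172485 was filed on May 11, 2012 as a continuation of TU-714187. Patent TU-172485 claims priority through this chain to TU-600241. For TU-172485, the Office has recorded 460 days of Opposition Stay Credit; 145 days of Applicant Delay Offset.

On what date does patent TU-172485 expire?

November 28, 2032

Earliest priority filing: 18 January 2009.
Base term: 18 January 2009 + 23 years → 18 January 2032.
Opposition Stay Credit: +460 days → 22 April 2033.
Applicant Delay Offset: −145 days → 28 November 2032.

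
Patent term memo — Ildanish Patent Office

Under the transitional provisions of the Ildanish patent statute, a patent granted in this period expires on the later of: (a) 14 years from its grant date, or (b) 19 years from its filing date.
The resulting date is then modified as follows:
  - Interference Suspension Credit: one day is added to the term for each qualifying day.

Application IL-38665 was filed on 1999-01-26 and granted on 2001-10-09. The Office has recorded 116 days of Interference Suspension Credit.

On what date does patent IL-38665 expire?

(a) grant + 14 years → 9 October 2015.
(b) filing + 19 years → 26 January 2018.
Later of the two: 26 January 2018.
Interference Suspension Credit: +116 days → 22 May 2018.

May 22, 2018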